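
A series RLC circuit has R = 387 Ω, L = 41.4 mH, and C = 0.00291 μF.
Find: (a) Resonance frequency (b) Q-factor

Step 1 — Resonance condition Im(Z)=0 gives ω₀ = 1/√(LC).
Step 2 — ω₀ = 1/√(0.0414·2.91e-09) = 9.111e+04 rad/s.
Step 3 — f₀ = ω₀/(2π) = 1.45e+04 Hz.
Step 4 — Series Q: Q = ω₀L/R = 9.111e+04·0.0414/387 = 9.746.

(a) f₀ = 1.45e+04 Hz  (b) Q = 9.746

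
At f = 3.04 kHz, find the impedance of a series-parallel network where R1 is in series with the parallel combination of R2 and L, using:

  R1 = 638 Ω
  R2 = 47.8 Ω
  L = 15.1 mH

Step 1 — Angular frequency: ω = 2π·f = 2π·3040 = 1.91e+04 rad/s.
Step 2 — Component impedances:
  R1: Z = R = 638 Ω
  R2: Z = R = 47.8 Ω
  L: Z = jωL = j·1.91e+04·0.0151 = 0 + j288.4 Ω
Step 3 — Parallel branch: R2 || L = 1/(1/R2 + 1/L) = 46.52 + j7.71 Ω.
Step 4 — Series with R1: Z_total = R1 + (R2 || L) = 684.5 + j7.71 Ω = 684.6∠0.6° Ω.

Z = 684.5 + j7.71 Ω = 684.6∠0.6° Ω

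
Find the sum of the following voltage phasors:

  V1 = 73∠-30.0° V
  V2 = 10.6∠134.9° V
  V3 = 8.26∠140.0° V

Step 1 — Convert each phasor to rectangular form:
  V1 = 73·(cos(-30.0°) + j·sin(-30.0°)) = 63.22 - j36.5 V
  V2 = 10.6·(cos(134.9°) + j·sin(134.9°)) = -7.482 + j7.508 V
  V3 = 8.26·(cos(140.0°) + j·sin(140.0°)) = -6.328 + j5.309 V
Step 2 — Sum components: V_total = 49.41 - j23.68 V.
Step 3 — Convert to polar: |V_total| = 54.79 V, ∠V_total = -25.6°.

V_total = 54.79∠-25.6° V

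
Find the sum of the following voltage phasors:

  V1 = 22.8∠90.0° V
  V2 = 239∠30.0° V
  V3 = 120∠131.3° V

Step 1 — Convert each phasor to rectangular form:
  V1 = 22.8·(cos(90.0°) + j·sin(90.0°)) = 0 + j22.8 V
  V2 = 239·(cos(30.0°) + j·sin(30.0°)) = 207 + j119.5 V
  V3 = 120·(cos(131.3°) + j·sin(131.3°)) = -79.2 + j90.15 V
Step 2 — Sum components: V_total = 127.8 + j232.5 V.
Step 3 — Convert to polar: |V_total| = 265.3 V, ∠V_total = 61.2°.

V_total = 265.3∠61.2° V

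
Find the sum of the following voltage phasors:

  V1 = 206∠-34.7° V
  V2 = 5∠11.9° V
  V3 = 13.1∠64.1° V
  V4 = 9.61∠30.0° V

Step 1 — Convert each phasor to rectangular form:
  V1 = 206·(cos(-34.7°) + j·sin(-34.7°)) = 169.4 - j117.3 V
  V2 = 5·(cos(11.9°) + j·sin(11.9°)) = 4.893 + j1.031 V
  V3 = 13.1·(cos(64.1°) + j·sin(64.1°)) = 5.722 + j11.78 V
  V4 = 9.61·(cos(30.0°) + j·sin(30.0°)) = 8.323 + j4.805 V
Step 2 — Sum components: V_total = 188.3 - j99.65 V.
Step 3 — Convert to polar: |V_total| = 213 V, ∠V_total = -27.9°.

V_total = 213∠-27.9° V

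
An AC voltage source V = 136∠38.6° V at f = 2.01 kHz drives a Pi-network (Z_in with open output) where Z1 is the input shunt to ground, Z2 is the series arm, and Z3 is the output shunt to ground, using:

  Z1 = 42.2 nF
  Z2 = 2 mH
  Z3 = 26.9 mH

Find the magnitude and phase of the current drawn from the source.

Step 1 — Angular frequency: ω = 2π·f = 2π·2010 = 1.263e+04 rad/s.
Step 2 — Component impedances:
  Z1: Z = 1/(jωC) = -j/(ω·C) = 0 - j1876 Ω
  Z2: Z = jωL = j·1.263e+04·0.002 = 0 + j25.26 Ω
  Z3: Z = jωL = j·1.263e+04·0.0269 = 0 + j339.7 Ω
Step 3 — With open output, the series arm Z2 and the output shunt Z3 appear in series to ground: Z2 + Z3 = 0 + j365 Ω.
Step 4 — Parallel with input shunt Z1: Z_in = Z1 || (Z2 + Z3) = 0 + j453.1 Ω = 453.1∠90.0° Ω.
Step 5 — Source phasor: V = 136∠38.6° V = 106.3 + j84.85 V.
Step 6 — Ohm's law: I = V / Z_total = (106.3 + j84.85) / (0 + j453.1) = 0.1872 - j0.2346 A.
Step 7 — Convert to polar: |I| = 0.3001 A, ∠I = -51.4°.

I = 0.3001∠-51.4° A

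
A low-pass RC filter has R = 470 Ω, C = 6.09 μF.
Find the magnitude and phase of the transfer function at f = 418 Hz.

Step 1 — Angular frequency: ω = 2π·418 = 2626 rad/s.
Step 2 — Transfer function: H(jω) = 1/(1 + jωRC).
Step 3 — Denominator: 1 + jωRC = 1 + j·2626·470·6.09e-06 = 1 + j7.517.
Step 4 — H = 0.01739 - j0.1307.
Step 5 — Magnitude: |H| = 0.1319 (-17.6 dB); phase: φ = -82.4°.

|H| = 0.1319 (-17.6 dB), φ = -82.4°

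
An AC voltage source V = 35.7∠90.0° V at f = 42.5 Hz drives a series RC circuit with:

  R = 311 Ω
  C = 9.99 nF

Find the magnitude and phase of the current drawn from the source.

Step 1 — Angular frequency: ω = 2π·f = 2π·42.5 = 267 rad/s.
Step 2 — Component impedances:
  R: Z = R = 311 Ω
  C: Z = 1/(jωC) = -j/(ω·C) = 0 - j3.749e+05 Ω
Step 3 — Series combination: Z_total = R + C = 311 - j3.749e+05 Ω = 3.749e+05∠-90.0° Ω.
Step 4 — Source phasor: V = 35.7∠90.0° V = 0 + j35.7 V.
Step 5 — Ohm's law: I = V / Z_total = (0 + j35.7) / (311 - j3.749e+05) = -9.524e-05 + j7.901e-08 A.
Step 6 — Convert to polar: |I| = 9.524e-05 A, ∠I = 180.0°.

I = 9.524e-05∠180.0° A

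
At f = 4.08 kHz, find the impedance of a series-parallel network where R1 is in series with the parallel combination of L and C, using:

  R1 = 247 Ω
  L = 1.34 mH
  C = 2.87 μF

Step 1 — Angular frequency: ω = 2π·f = 2π·4080 = 2.564e+04 rad/s.
Step 2 — Component impedances:
  R1: Z = R = 247 Ω
  L: Z = jωL = j·2.564e+04·0.00134 = 0 + j34.35 Ω
  C: Z = 1/(jωC) = -j/(ω·C) = 0 - j13.59 Ω
Step 3 — Parallel branch: L || C = 1/(1/L + 1/C) = 0 - j22.49 Ω.
Step 4 — Series with R1: Z_total = R1 + (L || C) = 247 - j22.49 Ω = 248∠-5.2° Ω.

Z = 247 - j22.49 Ω = 248∠-5.2° Ω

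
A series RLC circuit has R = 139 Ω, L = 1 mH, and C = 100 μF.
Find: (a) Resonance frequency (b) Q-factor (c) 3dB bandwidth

Step 1 — Resonance condition Im(Z)=0 gives ω₀ = 1/√(LC).
Step 2 — ω₀ = 1/√(0.001·0.0001) = 3162 rad/s.
Step 3 — f₀ = ω₀/(2π) = 503.3 Hz.
Step 4 — Series Q: Q = ω₀L/R = 3162·0.001/139 = 0.02275.
Step 5 — 3dB bandwidth: Δω = ω₀/Q = 1.39e+05 rad/s; BW = Δω/(2π) = 2.212e+04 Hz.

(a) f₀ = 503.3 Hz  (b) Q = 0.02275  (c) BW = 2.212e+04 Hz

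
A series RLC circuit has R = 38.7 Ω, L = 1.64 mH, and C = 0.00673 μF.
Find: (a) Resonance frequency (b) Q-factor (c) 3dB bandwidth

Step 1 — Resonance: ω₀ = 1/√(LC) = 1/√(0.00164·6.73e-09) = 3.01e+05 rad/s.
Step 2 — f₀ = ω₀/(2π) = 4.791e+04 Hz.
Step 3 — Series Q: Q = ω₀L/R = 3.01e+05·0.00164/38.7 = 12.76.
Step 4 — Bandwidth: Δω = ω₀/Q = 2.36e+04 rad/s; BW = Δω/(2π) = 3756 Hz.

(a) f₀ = 4.791e+04 Hz  (b) Q = 12.76  (c) BW = 3756 Hz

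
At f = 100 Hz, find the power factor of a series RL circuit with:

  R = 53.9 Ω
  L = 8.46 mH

Step 1 — Angular frequency: ω = 2π·f = 2π·100 = 628.3 rad/s.
Step 2 — Component impedances:
  R: Z = R = 53.9 Ω
  L: Z = jωL = j·628.3·0.00846 = 0 + j5.316 Ω
Step 3 — Series combination: Z_total = R + L = 53.9 + j5.316 Ω = 54.16∠5.6° Ω.
Step 4 — Power factor: PF = cos(φ) = Re(Z)/|Z| = 53.9/54.16 = 0.9952.
Step 5 — Type: Im(Z) = 5.316 ⇒ lagging (phase φ = 5.6°).

PF = 0.9952 (lagging, φ = 5.6°)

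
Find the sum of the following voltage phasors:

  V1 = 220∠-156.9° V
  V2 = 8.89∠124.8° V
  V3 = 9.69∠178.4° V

Step 1 — Convert each phasor to rectangular form:
  V1 = 220·(cos(-156.9°) + j·sin(-156.9°)) = -202.4 - j86.31 V
  V2 = 8.89·(cos(124.8°) + j·sin(124.8°)) = -5.074 + j7.3 V
  V3 = 9.69·(cos(178.4°) + j·sin(178.4°)) = -9.686 + j0.2706 V
Step 2 — Sum components: V_total = -217.1 - j78.74 V.
Step 3 — Convert to polar: |V_total| = 231 V, ∠V_total = -160.1°.

V_total = 231∠-160.1° V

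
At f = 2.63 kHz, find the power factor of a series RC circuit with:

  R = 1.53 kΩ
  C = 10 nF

Step 1 — Angular frequency: ω = 2π·f = 2π·2630 = 1.652e+04 rad/s.
Step 2 — Component impedances:
  R: Z = R = 1530 Ω
  C: Z = 1/(jωC) = -j/(ω·C) = 0 - j6052 Ω
Step 3 — Series combination: Z_total = R + C = 1530 - j6052 Ω = 6242∠-75.8° Ω.
Step 4 — Power factor: PF = cos(φ) = Re(Z)/|Z| = 1530/6242 = 0.2451.
Step 5 — Type: Im(Z) = -6052 ⇒ leading (phase φ = -75.8°).

PF = 0.2451 (leading, φ = -75.8°)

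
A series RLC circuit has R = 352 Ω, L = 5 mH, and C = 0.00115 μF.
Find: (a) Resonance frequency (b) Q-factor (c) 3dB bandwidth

Step 1 — Resonance: ω₀ = 1/√(LC) = 1/√(0.005·1.15e-09) = 4.17e+05 rad/s.
Step 2 — f₀ = ω₀/(2π) = 6.637e+04 Hz.
Step 3 — Series Q: Q = ω₀L/R = 4.17e+05·0.005/352 = 5.924.
Step 4 — Bandwidth: Δω = ω₀/Q = 7.04e+04 rad/s; BW = Δω/(2π) = 1.12e+04 Hz.

(a) f₀ = 6.637e+04 Hz  (b) Q = 5.924  (c) BW = 1.12e+04 Hz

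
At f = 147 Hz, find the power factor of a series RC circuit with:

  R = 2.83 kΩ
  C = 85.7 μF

Step 1 — Angular frequency: ω = 2π·f = 2π·147 = 923.6 rad/s.
Step 2 — Component impedances:
  R: Z = R = 2830 Ω
  C: Z = 1/(jωC) = -j/(ω·C) = 0 - j12.63 Ω
Step 3 — Series combination: Z_total = R + C = 2830 - j12.63 Ω = 2830∠-0.3° Ω.
Step 4 — Power factor: PF = cos(φ) = Re(Z)/|Z| = 2830/2830 = 1.
Step 5 — Type: Im(Z) = -12.63 ⇒ leading (phase φ = -0.3°).

PF = 1 (leading, φ = -0.3°)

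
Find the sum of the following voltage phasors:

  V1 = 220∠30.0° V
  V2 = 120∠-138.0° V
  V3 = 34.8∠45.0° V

Step 1 — Convert each phasor to rectangular form:
  V1 = 220·(cos(30.0°) + j·sin(30.0°)) = 190.5 + j110 V
  V2 = 120·(cos(-138.0°) + j·sin(-138.0°)) = -89.18 - j80.3 V
  V3 = 34.8·(cos(45.0°) + j·sin(45.0°)) = 24.61 + j24.61 V
Step 2 — Sum components: V_total = 126 + j54.31 V.
Step 3 — Convert to polar: |V_total| = 137.2 V, ∠V_total = 23.3°.

V_total = 137.2∠23.3° V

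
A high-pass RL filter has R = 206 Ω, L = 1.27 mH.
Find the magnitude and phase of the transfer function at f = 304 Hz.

Step 1 — Angular frequency: ω = 2π·304 = 1910 rad/s.
Step 2 — Transfer function: H(jω) = jωL/(R + jωL).
Step 3 — Numerator jωL = j·2.426; denominator R + jωL = 206 + j2.426.
Step 4 — H = 0.0001386 + j0.01177.
Step 5 — Magnitude: |H| = 0.01177 (-38.6 dB); phase: φ = 89.3°.

|H| = 0.01177 (-38.6 dB), φ = 89.3°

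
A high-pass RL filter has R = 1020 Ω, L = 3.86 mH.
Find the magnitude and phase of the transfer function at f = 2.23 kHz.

Step 1 — Angular frequency: ω = 2π·2230 = 1.401e+04 rad/s.
Step 2 — Transfer function: H(jω) = jωL/(R + jωL).
Step 3 — Numerator jωL = j·54.08; denominator R + jωL = 1020 + j54.08.
Step 4 — H = 0.002804 + j0.05288.
Step 5 — Magnitude: |H| = 0.05295 (-25.5 dB); phase: φ = 87.0°.

|H| = 0.05295 (-25.5 dB), φ = 87.0°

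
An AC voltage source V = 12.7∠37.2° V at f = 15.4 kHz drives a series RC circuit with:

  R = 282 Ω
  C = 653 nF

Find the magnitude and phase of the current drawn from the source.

Step 1 — Angular frequency: ω = 2π·f = 2π·1.54e+04 = 9.676e+04 rad/s.
Step 2 — Component impedances:
  R: Z = R = 282 Ω
  C: Z = 1/(jωC) = -j/(ω·C) = 0 - j15.83 Ω
Step 3 — Series combination: Z_total = R + C = 282 - j15.83 Ω = 282.4∠-3.2° Ω.
Step 4 — Source phasor: V = 12.7∠37.2° V = 10.12 + j7.678 V.
Step 5 — Ohm's law: I = V / Z_total = (10.12 + j7.678) / (282 - j15.83) = 0.03424 + j0.02915 A.
Step 6 — Convert to polar: |I| = 0.04496 A, ∠I = 40.4°.

I = 0.04496∠40.4° A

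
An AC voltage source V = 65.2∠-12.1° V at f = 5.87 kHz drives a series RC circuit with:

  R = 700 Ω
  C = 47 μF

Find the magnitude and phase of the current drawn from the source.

Step 1 — Angular frequency: ω = 2π·f = 2π·5870 = 3.688e+04 rad/s.
Step 2 — Component impedances:
  R: Z = R = 700 Ω
  C: Z = 1/(jωC) = -j/(ω·C) = 0 - j0.5769 Ω
Step 3 — Series combination: Z_total = R + C = 700 - j0.5769 Ω = 700∠-0.0° Ω.
Step 4 — Source phasor: V = 65.2∠-12.1° V = 63.75 - j13.67 V.
Step 5 — Ohm's law: I = V / Z_total = (63.75 - j13.67) / (700 - j0.5769) = 0.09109 - j0.01945 A.
Step 6 — Convert to polar: |I| = 0.09314 A, ∠I = -12.1°.

I = 0.09314∠-12.1° A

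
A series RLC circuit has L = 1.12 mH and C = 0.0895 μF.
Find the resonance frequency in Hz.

Step 1 — Resonance condition Im(Z)=0 gives ω₀ = 1/√(LC).
Step 2 — ω₀ = 1/√(0.00112·8.95e-08) = 9.988e+04 rad/s.
Step 3 — f₀ = ω₀/(2π) = 1.59e+04 Hz.

f₀ = 1.59e+04 Hz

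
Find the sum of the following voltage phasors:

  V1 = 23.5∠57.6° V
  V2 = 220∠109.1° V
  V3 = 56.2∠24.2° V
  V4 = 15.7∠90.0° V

Step 1 — Convert each phasor to rectangular form:
  V1 = 23.5·(cos(57.6°) + j·sin(57.6°)) = 12.59 + j19.84 V
  V2 = 220·(cos(109.1°) + j·sin(109.1°)) = -71.99 + j207.9 V
  V3 = 56.2·(cos(24.2°) + j·sin(24.2°)) = 51.26 + j23.04 V
  V4 = 15.7·(cos(90.0°) + j·sin(90.0°)) = 0 + j15.7 V
Step 2 — Sum components: V_total = -8.135 + j266.5 V.
Step 3 — Convert to polar: |V_total| = 266.6 V, ∠V_total = 91.7°.

V_total = 266.6∠91.7° V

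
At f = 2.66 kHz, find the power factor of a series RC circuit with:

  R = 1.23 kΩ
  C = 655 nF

Step 1 — Angular frequency: ω = 2π·f = 2π·2660 = 1.671e+04 rad/s.
Step 2 — Component impedances:
  R: Z = R = 1230 Ω
  C: Z = 1/(jωC) = -j/(ω·C) = 0 - j91.35 Ω
Step 3 — Series combination: Z_total = R + C = 1230 - j91.35 Ω = 1233∠-4.2° Ω.
Step 4 — Power factor: PF = cos(φ) = Re(Z)/|Z| = 1230/1233.39 = 0.9973.
Step 5 — Type: Im(Z) = -91.35 ⇒ leading (phase φ = -4.2°).

PF = 0.9973 (leading, φ = -4.2°)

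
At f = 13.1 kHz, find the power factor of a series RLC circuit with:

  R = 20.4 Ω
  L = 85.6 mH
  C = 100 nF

Step 1 — Angular frequency: ω = 2π·f = 2π·1.31e+04 = 8.231e+04 rad/s.
Step 2 — Component impedances:
  R: Z = R = 20.4 Ω
  L: Z = jωL = j·8.231e+04·0.0856 = 0 + j7046 Ω
  C: Z = 1/(jωC) = -j/(ω·C) = 0 - j121.5 Ω
Step 3 — Series combination: Z_total = R + L + C = 20.4 + j6924 Ω = 6924∠89.8° Ω.
Step 4 — Power factor: PF = cos(φ) = Re(Z)/|Z| = 20.4/6924 = 0.002946.
Step 5 — Type: Im(Z) = 6924 ⇒ lagging (phase φ = 89.8°).

PF = 0.002946 (lagging, φ = 89.8°)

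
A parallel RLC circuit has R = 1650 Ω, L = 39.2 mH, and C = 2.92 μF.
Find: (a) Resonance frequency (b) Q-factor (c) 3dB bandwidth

Step 1 — Resonance: ω₀ = 1/√(LC) = 1/√(0.0392·2.92e-06) = 2956 rad/s.
Step 2 — f₀ = ω₀/(2π) = 470.4 Hz.
Step 3 — Parallel Q: Q = R/(ω₀L) = 1650/(2956·0.0392) = 14.24.
Step 4 — Bandwidth: Δω = ω₀/Q = 207.6 rad/s; BW = Δω/(2π) = 33.03 Hz.

(a) f₀ = 470.4 Hz  (b) Q = 14.24  (c) BW = 33.03 Hz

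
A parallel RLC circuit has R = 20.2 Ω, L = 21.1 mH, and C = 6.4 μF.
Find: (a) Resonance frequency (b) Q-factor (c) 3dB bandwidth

Step 1 — Resonance: ω₀ = 1/√(LC) = 1/√(0.0211·6.4e-06) = 2721 rad/s.
Step 2 — f₀ = ω₀/(2π) = 433.1 Hz.
Step 3 — Parallel Q: Q = R/(ω₀L) = 20.2/(2721·0.0211) = 0.3518.
Step 4 — Bandwidth: Δω = ω₀/Q = 7735 rad/s; BW = Δω/(2π) = 1231 Hz.

(a) f₀ = 433.1 Hz  (b) Q = 0.3518  (c) BW = 1231 Hz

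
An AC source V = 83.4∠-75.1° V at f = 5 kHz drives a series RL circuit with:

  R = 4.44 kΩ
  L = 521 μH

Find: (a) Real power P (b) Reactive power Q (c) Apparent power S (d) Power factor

Step 1 — Angular frequency: ω = 2π·f = 2π·5000 = 3.142e+04 rad/s.
Step 2 — Component impedances:
  R: Z = R = 4440 Ω
  L: Z = jωL = j·3.142e+04·0.000521 = 0 + j16.37 Ω
Step 3 — Series combination: Z_total = R + L = 4440 + j16.37 Ω = 4440∠0.2° Ω.
Step 4 — Source phasor: V = 83.4∠-75.1° V = 21.44 - j80.6 V.
Step 5 — Current: I = V / Z = 0.004763 - j0.01817 A = 0.01878∠-75.3° A.
Step 6 — Complex power: S = V·I* = 1.567 + j0.005775 VA.
Step 7 — Real power: P = Re(S) = 1.567 W.
Step 8 — Reactive power: Q = Im(S) = 0.005775 VAR.
Step 9 — Apparent power: |S| = 1.567 VA.
Step 10 — Power factor: PF = P/|S| = 1 (lagging).

(a) P = 1.567 W  (b) Q = 0.005775 VAR  (c) S = 1.567 VA  (d) PF = 1 (lagging)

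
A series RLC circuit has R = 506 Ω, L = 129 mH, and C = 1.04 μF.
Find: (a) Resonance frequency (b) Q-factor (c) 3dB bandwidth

Step 1 — Resonance condition Im(Z)=0 gives ω₀ = 1/√(LC).
Step 2 — ω₀ = 1/√(0.129·1.04e-06) = 2730 rad/s.
Step 3 — f₀ = ω₀/(2π) = 434.5 Hz.
Step 4 — Series Q: Q = ω₀L/R = 2730·0.129/506 = 0.696.
Step 5 — 3dB bandwidth: Δω = ω₀/Q = 3922 rad/s; BW = Δω/(2π) = 624.3 Hz.

(a) f₀ = 434.5 Hz  (b) Q = 0.696  (c) BW = 624.3 Hz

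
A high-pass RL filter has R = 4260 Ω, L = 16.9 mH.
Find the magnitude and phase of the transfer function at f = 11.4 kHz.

Step 1 — Angular frequency: ω = 2π·1.14e+04 = 7.163e+04 rad/s.
Step 2 — Transfer function: H(jω) = jωL/(R + jωL).
Step 3 — Numerator jωL = j·1211; denominator R + jωL = 4260 + j1211.
Step 4 — H = 0.07471 + j0.2629.
Step 5 — Magnitude: |H| = 0.2733 (-11.3 dB); phase: φ = 74.1°.

|H| = 0.2733 (-11.3 dB), φ = 74.1°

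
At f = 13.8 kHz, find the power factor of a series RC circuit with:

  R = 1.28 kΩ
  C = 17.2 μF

Step 1 — Angular frequency: ω = 2π·f = 2π·1.38e+04 = 8.671e+04 rad/s.
Step 2 — Component impedances:
  R: Z = R = 1280 Ω
  C: Z = 1/(jωC) = -j/(ω·C) = 0 - j0.6705 Ω
Step 3 — Series combination: Z_total = R + C = 1280 - j0.6705 Ω = 1280∠-0.0° Ω.
Step 4 — Power factor: PF = cos(φ) = Re(Z)/|Z| = 1280/1280 = 1.
Step 5 — Type: Im(Z) = -0.6705 ⇒ leading (phase φ = -0.0°).

PF = 1 (leading, φ = -0.0°)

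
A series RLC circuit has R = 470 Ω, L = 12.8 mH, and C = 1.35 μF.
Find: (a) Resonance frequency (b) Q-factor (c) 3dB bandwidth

Step 1 — Resonance: ω₀ = 1/√(LC) = 1/√(0.0128·1.35e-06) = 7607 rad/s.
Step 2 — f₀ = ω₀/(2π) = 1211 Hz.
Step 3 — Series Q: Q = ω₀L/R = 7607·0.0128/470 = 0.2072.
Step 4 — Bandwidth: Δω = ω₀/Q = 3.672e+04 rad/s; BW = Δω/(2π) = 5844 Hz.

(a) f₀ = 1211 Hz  (b) Q = 0.2072  (c) BW = 5844 Hz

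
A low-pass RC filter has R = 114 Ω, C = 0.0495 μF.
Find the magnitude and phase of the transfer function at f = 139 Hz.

Step 1 — Angular frequency: ω = 2π·139 = 873.4 rad/s.
Step 2 — Transfer function: H(jω) = 1/(1 + jωRC).
Step 3 — Denominator: 1 + jωRC = 1 + j·873.4·114·4.95e-08 = 1 + j0.004928.
Step 4 — H = 1 - j0.004928.
Step 5 — Magnitude: |H| = 1 (-0.0 dB); phase: φ = -0.3°.

|H| = 1 (-0.0 dB), φ = -0.3°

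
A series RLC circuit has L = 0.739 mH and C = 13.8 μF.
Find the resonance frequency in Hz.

Step 1 — Resonance condition Im(Z)=0 gives ω₀ = 1/√(LC).
Step 2 — ω₀ = 1/√(0.000739·1.38e-05) = 9902 rad/s.
Step 3 — f₀ = ω₀/(2π) = 1576 Hz.

f₀ = 1576 Hz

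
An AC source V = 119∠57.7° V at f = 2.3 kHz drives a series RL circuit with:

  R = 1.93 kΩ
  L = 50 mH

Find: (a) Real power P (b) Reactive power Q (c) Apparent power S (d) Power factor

Step 1 — Angular frequency: ω = 2π·f = 2π·2300 = 1.445e+04 rad/s.
Step 2 — Component impedances:
  R: Z = R = 1930 Ω
  L: Z = jωL = j·1.445e+04·0.05 = 0 + j722.6 Ω
Step 3 — Series combination: Z_total = R + L = 1930 + j722.6 Ω = 2061∠20.5° Ω.
Step 4 — Source phasor: V = 119∠57.7° V = 63.59 + j100.6 V.
Step 5 — Current: I = V / Z = 0.04601 + j0.03489 A = 0.05774∠37.2° A.
Step 6 — Complex power: S = V·I* = 6.435 + j2.409 VA.
Step 7 — Real power: P = Re(S) = 6.435 W.
Step 8 — Reactive power: Q = Im(S) = 2.409 VAR.
Step 9 — Apparent power: |S| = 6.872 VA.
Step 10 — Power factor: PF = P/|S| = 0.9365 (lagging).

(a) P = 6.435 W  (b) Q = 2.409 VAR  (c) S = 6.872 VA  (d) PF = 0.9365 (lagging)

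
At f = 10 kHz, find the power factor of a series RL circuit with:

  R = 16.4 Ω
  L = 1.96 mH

Step 1 — Angular frequency: ω = 2π·f = 2π·1e+04 = 6.283e+04 rad/s.
Step 2 — Component impedances:
  R: Z = R = 16.4 Ω
  L: Z = jωL = j·6.283e+04·0.00196 = 0 + j123.2 Ω
Step 3 — Series combination: Z_total = R + L = 16.4 + j123.2 Ω = 124.2∠82.4° Ω.
Step 4 — Power factor: PF = cos(φ) = Re(Z)/|Z| = 16.4/124.2 = 0.132.
Step 5 — Type: Im(Z) = 123.2 ⇒ lagging (phase φ = 82.4°).

PF = 0.132 (lagging, φ = 82.4°)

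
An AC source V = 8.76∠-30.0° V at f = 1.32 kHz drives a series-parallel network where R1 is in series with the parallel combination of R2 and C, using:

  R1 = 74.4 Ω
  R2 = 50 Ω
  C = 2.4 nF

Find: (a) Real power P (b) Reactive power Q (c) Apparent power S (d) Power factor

Step 1 — Angular frequency: ω = 2π·f = 2π·1320 = 8294 rad/s.
Step 2 — Component impedances:
  R1: Z = R = 74.4 Ω
  R2: Z = R = 50 Ω
  C: Z = 1/(jωC) = -j/(ω·C) = 0 - j5.024e+04 Ω
Step 3 — Parallel branch: R2 || C = 1/(1/R2 + 1/C) = 50 - j0.04976 Ω.
Step 4 — Series with R1: Z_total = R1 + (R2 || C) = 124.4 - j0.04976 Ω = 124.4∠-0.0° Ω.
Step 5 — Source phasor: V = 8.76∠-30.0° V = 7.586 - j4.38 V.
Step 6 — Current: I = V / Z = 0.061 - j0.03518 A = 0.07042∠-30.0° A.
Step 7 — Complex power: S = V·I* = 0.6169 - j0.0002468 VA.
Step 8 — Real power: P = Re(S) = 0.6169 W.
Step 9 — Reactive power: Q = Im(S) = -0.0002468 VAR.
Step 10 — Apparent power: |S| = 0.6169 VA.
Step 11 — Power factor: PF = P/|S| = 1 (leading).

(a) P = 0.6169 W  (b) Q = -0.0002468 VAR  (c) S = 0.6169 VA  (d) PF = 1 (leading)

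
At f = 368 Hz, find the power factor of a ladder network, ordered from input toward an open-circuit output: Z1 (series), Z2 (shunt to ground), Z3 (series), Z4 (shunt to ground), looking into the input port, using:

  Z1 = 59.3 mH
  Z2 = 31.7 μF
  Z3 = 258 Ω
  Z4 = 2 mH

Step 1 — Angular frequency: ω = 2π·f = 2π·368 = 2312 rad/s.
Step 2 — Component impedances:
  Z1: Z = jωL = j·2312·0.0593 = 0 + j137.1 Ω
  Z2: Z = 1/(jωC) = -j/(ω·C) = 0 - j13.64 Ω
  Z3: Z = R = 258 Ω
  Z4: Z = jωL = j·2312·0.002 = 0 + j4.624 Ω
Step 3 — Ladder network (open output): work backward from the far end, alternating series and parallel combinations. Z_in = 0.7206 + j123.5 Ω = 123.5∠89.7° Ω.
Step 4 — Power factor: PF = cos(φ) = Re(Z)/|Z| = 0.7206/123.5 = 0.005835.
Step 5 — Type: Im(Z) = 123.5 ⇒ lagging (phase φ = 89.7°).

PF = 0.005835 (lagging, φ = 89.7°)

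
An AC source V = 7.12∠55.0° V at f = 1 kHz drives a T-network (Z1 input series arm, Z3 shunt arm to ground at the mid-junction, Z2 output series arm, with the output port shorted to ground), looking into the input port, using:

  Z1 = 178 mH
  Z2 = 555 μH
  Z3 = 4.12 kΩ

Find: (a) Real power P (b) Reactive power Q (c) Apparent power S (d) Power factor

Step 1 — Angular frequency: ω = 2π·f = 2π·1000 = 6283 rad/s.
Step 2 — Component impedances:
  Z1: Z = jωL = j·6283·0.178 = 0 + j1118 Ω
  Z2: Z = jωL = j·6283·0.000555 = 0 + j3.487 Ω
  Z3: Z = R = 4120 Ω
Step 3 — With the output port shorted to ground, the output series arm Z2 runs from the junction to ground; the shunt arm Z3 also runs from the junction to ground. They appear in parallel: Z3 || Z2 = 0.002952 + j3.487 Ω.
Step 4 — Series with input arm Z1: Z_in = Z1 + (Z3 || Z2) = 0.002952 + j1122 Ω = 1122∠90.0° Ω.
Step 5 — Source phasor: V = 7.12∠55.0° V = 4.084 + j5.832 V.
Step 6 — Current: I = V / Z = 0.005199 - j0.00364 A = 0.006346∠-35.0° A.
Step 7 — Complex power: S = V·I* = 1.189e-07 + j0.04519 VA.
Step 8 — Real power: P = Re(S) = 1.189e-07 W.
Step 9 — Reactive power: Q = Im(S) = 0.04519 VAR.
Step 10 — Apparent power: |S| = 0.04519 VA.
Step 11 — Power factor: PF = P/|S| = 2.631e-06 (lagging).

(a) P = 1.189e-07 W  (b) Q = 0.04519 VAR  (c) S = 0.04519 VA  (d) PF = 2.631e-06 (lagging)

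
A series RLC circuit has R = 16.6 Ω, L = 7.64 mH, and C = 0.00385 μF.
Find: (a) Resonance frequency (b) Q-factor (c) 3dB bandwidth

Step 1 — Resonance condition Im(Z)=0 gives ω₀ = 1/√(LC).
Step 2 — ω₀ = 1/√(0.00764·3.85e-09) = 1.844e+05 rad/s.
Step 3 — f₀ = ω₀/(2π) = 2.935e+04 Hz.
Step 4 — Series Q: Q = ω₀L/R = 1.844e+05·0.00764/16.6 = 84.86.
Step 5 — 3dB bandwidth: Δω = ω₀/Q = 2173 rad/s; BW = Δω/(2π) = 345.8 Hz.

(a) f₀ = 2.935e+04 Hz  (b) Q = 84.86  (c) BW = 345.8 Hz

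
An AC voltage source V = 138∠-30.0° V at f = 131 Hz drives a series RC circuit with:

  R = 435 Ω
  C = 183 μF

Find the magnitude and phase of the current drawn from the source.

Step 1 — Angular frequency: ω = 2π·f = 2π·131 = 823.1 rad/s.
Step 2 — Component impedances:
  R: Z = R = 435 Ω
  C: Z = 1/(jωC) = -j/(ω·C) = 0 - j6.639 Ω
Step 3 — Series combination: Z_total = R + C = 435 - j6.639 Ω = 435.1∠-0.9° Ω.
Step 4 — Source phasor: V = 138∠-30.0° V = 119.5 - j69 V.
Step 5 — Ohm's law: I = V / Z_total = (119.5 - j69) / (435 - j6.639) = 0.2771 - j0.1544 A.
Step 6 — Convert to polar: |I| = 0.3172 A, ∠I = -29.1°.

I = 0.3172∠-29.1° A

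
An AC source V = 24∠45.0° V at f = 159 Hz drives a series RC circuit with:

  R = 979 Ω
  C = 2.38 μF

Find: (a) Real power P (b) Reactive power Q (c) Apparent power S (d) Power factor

Step 1 — Angular frequency: ω = 2π·f = 2π·159 = 999 rad/s.
Step 2 — Component impedances:
  R: Z = R = 979 Ω
  C: Z = 1/(jωC) = -j/(ω·C) = 0 - j420.6 Ω
Step 3 — Series combination: Z_total = R + C = 979 - j420.6 Ω = 1066∠-23.2° Ω.
Step 4 — Source phasor: V = 24∠45.0° V = 16.97 + j16.97 V.
Step 5 — Current: I = V / Z = 0.008347 + j0.02092 A = 0.02252∠68.2° A.
Step 6 — Complex power: S = V·I* = 0.4967 - j0.2134 VA.
Step 7 — Real power: P = Re(S) = 0.4967 W.
Step 8 — Reactive power: Q = Im(S) = -0.2134 VAR.
Step 9 — Apparent power: |S| = 0.5406 VA.
Step 10 — Power factor: PF = P/|S| = 0.9188 (leading).

(a) P = 0.4967 W  (b) Q = -0.2134 VAR  (c) S = 0.5406 VA  (d) PF = 0.9188 (leading)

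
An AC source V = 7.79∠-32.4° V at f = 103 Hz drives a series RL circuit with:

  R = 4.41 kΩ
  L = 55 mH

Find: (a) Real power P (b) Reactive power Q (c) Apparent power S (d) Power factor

Step 1 — Angular frequency: ω = 2π·f = 2π·103 = 647.2 rad/s.
Step 2 — Component impedances:
  R: Z = R = 4410 Ω
  L: Z = jωL = j·647.2·0.055 = 0 + j35.59 Ω
Step 3 — Series combination: Z_total = R + L = 4410 + j35.59 Ω = 4410∠0.5° Ω.
Step 4 — Source phasor: V = 7.79∠-32.4° V = 6.577 - j4.174 V.
Step 5 — Current: I = V / Z = 0.001484 - j0.0009585 A = 0.001766∠-32.9° A.
Step 6 — Complex power: S = V·I* = 0.01376 + j0.0001111 VA.
Step 7 — Real power: P = Re(S) = 0.01376 W.
Step 8 — Reactive power: Q = Im(S) = 0.0001111 VAR.
Step 9 — Apparent power: |S| = 0.01376 VA.
Step 10 — Power factor: PF = P/|S| = 1 (lagging).

(a) P = 0.01376 W  (b) Q = 0.0001111 VAR  (c) S = 0.01376 VA  (d) PF = 1 (lagging)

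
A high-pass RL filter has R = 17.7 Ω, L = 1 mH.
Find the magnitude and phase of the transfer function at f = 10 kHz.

Step 1 — Angular frequency: ω = 2π·1e+04 = 6.283e+04 rad/s.
Step 2 — Transfer function: H(jω) = jωL/(R + jωL).
Step 3 — Numerator jωL = j·62.83; denominator R + jωL = 17.7 + j62.83.
Step 4 — H = 0.9265 + j0.261.
Step 5 — Magnitude: |H| = 0.9625 (-0.3 dB); phase: φ = 15.7°.

|H| = 0.9625 (-0.3 dB), φ = 15.7°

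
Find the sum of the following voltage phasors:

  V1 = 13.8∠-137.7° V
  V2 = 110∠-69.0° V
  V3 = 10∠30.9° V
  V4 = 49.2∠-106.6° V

Step 1 — Convert each phasor to rectangular form:
  V1 = 13.8·(cos(-137.7°) + j·sin(-137.7°)) = -10.21 - j9.288 V
  V2 = 110·(cos(-69.0°) + j·sin(-69.0°)) = 39.42 - j102.7 V
  V3 = 10·(cos(30.9°) + j·sin(30.9°)) = 8.581 + j5.135 V
  V4 = 49.2·(cos(-106.6°) + j·sin(-106.6°)) = -14.06 - j47.15 V
Step 2 — Sum components: V_total = 23.74 - j154 V.
Step 3 — Convert to polar: |V_total| = 155.8 V, ∠V_total = -81.2°.

V_total = 155.8∠-81.2° V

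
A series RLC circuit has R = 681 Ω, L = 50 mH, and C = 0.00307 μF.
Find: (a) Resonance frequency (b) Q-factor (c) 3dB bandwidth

Step 1 — Resonance condition Im(Z)=0 gives ω₀ = 1/√(LC).
Step 2 — ω₀ = 1/√(0.05·3.07e-09) = 8.071e+04 rad/s.
Step 3 — f₀ = ω₀/(2π) = 1.285e+04 Hz.
Step 4 — Series Q: Q = ω₀L/R = 8.071e+04·0.05/681 = 5.926.
Step 5 — 3dB bandwidth: Δω = ω₀/Q = 1.362e+04 rad/s; BW = Δω/(2π) = 2168 Hz.

(a) f₀ = 1.285e+04 Hz  (b) Q = 5.926  (c) BW = 2168 Hz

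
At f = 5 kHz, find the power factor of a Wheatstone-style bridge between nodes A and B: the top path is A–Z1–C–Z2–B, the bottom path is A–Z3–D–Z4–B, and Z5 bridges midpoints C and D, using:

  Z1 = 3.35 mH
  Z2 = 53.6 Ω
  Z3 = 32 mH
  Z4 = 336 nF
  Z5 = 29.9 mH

Step 1 — Angular frequency: ω = 2π·f = 2π·5000 = 3.142e+04 rad/s.
Step 2 — Component impedances:
  Z1: Z = jωL = j·3.142e+04·0.00335 = 0 + j105.2 Ω
  Z2: Z = R = 53.6 Ω
  Z3: Z = jωL = j·3.142e+04·0.032 = 0 + j1005 Ω
  Z4: Z = 1/(jωC) = -j/(ω·C) = 0 - j94.74 Ω
  Z5: Z = jωL = j·3.142e+04·0.0299 = 0 + j939.3 Ω
Step 3 — Bridge requires nodal analysis (the Z5 bridge couples midpoints C and D, so the two paths cannot be reduced to a simple series/parallel combination). Setting node B to ground and injecting 1 A at node A, the 3-node admittance system at A, C, D solves to V_A = Z_AB = 41.15 + j99.55 Ω = 107.7∠67.5° Ω.
Step 4 — Power factor: PF = cos(φ) = Re(Z)/|Z| = 41.1547/107.722 = 0.382.
Step 5 — Type: Im(Z) = 99.55 ⇒ lagging (phase φ = 67.5°).

PF = 0.382 (lagging, φ = 67.5°)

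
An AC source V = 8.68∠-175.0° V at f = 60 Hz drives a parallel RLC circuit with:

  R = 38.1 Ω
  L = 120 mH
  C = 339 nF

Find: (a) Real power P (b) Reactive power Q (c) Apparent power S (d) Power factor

Step 1 — Angular frequency: ω = 2π·f = 2π·60 = 377 rad/s.
Step 2 — Component impedances:
  R: Z = R = 38.1 Ω
  L: Z = jωL = j·377·0.12 = 0 + j45.24 Ω
  C: Z = 1/(jωC) = -j/(ω·C) = 0 - j7825 Ω
Step 3 — Parallel combination: 1/Z_total = 1/R + 1/L + 1/C; Z_total = 22.4 + j18.75 Ω = 29.21∠39.9° Ω.
Step 4 — Source phasor: V = 8.68∠-175.0° V = -8.647 - j0.7565 V.
Step 5 — Current: I = V / Z = -0.2436 + j0.1702 A = 0.2971∠145.1° A.
Step 6 — Complex power: S = V·I* = 1.977 + j1.656 VA.
Step 7 — Real power: P = Re(S) = 1.977 W.
Step 8 — Reactive power: Q = Im(S) = 1.656 VAR.
Step 9 — Apparent power: |S| = 2.579 VA.
Step 10 — Power factor: PF = P/|S| = 0.7667 (lagging).

(a) P = 1.977 W  (b) Q = 1.656 VAR  (c) S = 2.579 VA  (d) PF = 0.7667 (lagging)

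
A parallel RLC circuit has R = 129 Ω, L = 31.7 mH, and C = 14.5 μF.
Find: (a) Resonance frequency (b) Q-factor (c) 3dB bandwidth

Step 1 — Resonance: ω₀ = 1/√(LC) = 1/√(0.0317·1.45e-05) = 1475 rad/s.
Step 2 — f₀ = ω₀/(2π) = 234.8 Hz.
Step 3 — Parallel Q: Q = R/(ω₀L) = 129/(1475·0.0317) = 2.759.
Step 4 — Bandwidth: Δω = ω₀/Q = 534.6 rad/s; BW = Δω/(2π) = 85.09 Hz.

(a) f₀ = 234.8 Hz  (b) Q = 2.759  (c) BW = 85.09 Hz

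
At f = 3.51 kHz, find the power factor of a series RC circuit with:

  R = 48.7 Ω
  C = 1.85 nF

Step 1 — Angular frequency: ω = 2π·f = 2π·3510 = 2.205e+04 rad/s.
Step 2 — Component impedances:
  R: Z = R = 48.7 Ω
  C: Z = 1/(jωC) = -j/(ω·C) = 0 - j2.451e+04 Ω
Step 3 — Series combination: Z_total = R + C = 48.7 - j2.451e+04 Ω = 2.451e+04∠-89.9° Ω.
Step 4 — Power factor: PF = cos(φ) = Re(Z)/|Z| = 48.7/2.451e+04 = 0.001987.
Step 5 — Type: Im(Z) = -2.451e+04 ⇒ leading (phase φ = -89.9°).

PF = 0.001987 (leading, φ = -89.9°)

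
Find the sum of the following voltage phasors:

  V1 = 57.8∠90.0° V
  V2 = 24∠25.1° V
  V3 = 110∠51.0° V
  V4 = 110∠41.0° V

Step 1 — Convert each phasor to rectangular form:
  V1 = 57.8·(cos(90.0°) + j·sin(90.0°)) = 0 + j57.8 V
  V2 = 24·(cos(25.1°) + j·sin(25.1°)) = 21.73 + j10.18 V
  V3 = 110·(cos(51.0°) + j·sin(51.0°)) = 69.23 + j85.49 V
  V4 = 110·(cos(41.0°) + j·sin(41.0°)) = 83.02 + j72.17 V
Step 2 — Sum components: V_total = 174 + j225.6 V.
Step 3 — Convert to polar: |V_total| = 284.9 V, ∠V_total = 52.4°.

V_total = 284.9∠52.4° V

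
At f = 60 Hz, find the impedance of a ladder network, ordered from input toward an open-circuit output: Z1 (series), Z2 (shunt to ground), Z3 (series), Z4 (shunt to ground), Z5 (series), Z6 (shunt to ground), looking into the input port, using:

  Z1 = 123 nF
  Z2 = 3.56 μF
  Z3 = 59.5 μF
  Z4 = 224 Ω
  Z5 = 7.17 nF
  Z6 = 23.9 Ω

Step 1 — Angular frequency: ω = 2π·f = 2π·60 = 377 rad/s.
Step 2 — Component impedances:
  Z1: Z = 1/(jωC) = -j/(ω·C) = 0 - j2.157e+04 Ω
  Z2: Z = 1/(jωC) = -j/(ω·C) = 0 - j745.1 Ω
  Z3: Z = 1/(jωC) = -j/(ω·C) = 0 - j44.58 Ω
  Z4: Z = R = 224 Ω
  Z5: Z = 1/(jωC) = -j/(ω·C) = 0 - j3.7e+05 Ω
  Z6: Z = R = 23.9 Ω
Step 3 — Ladder network (open output): work backward from the far end, alternating series and parallel combinations. Z_in = 184.5 - j2.166e+04 Ω = 2.166e+04∠-89.5° Ω.

Z = 184.5 - j2.166e+04 Ω = 2.166e+04∠-89.5° Ω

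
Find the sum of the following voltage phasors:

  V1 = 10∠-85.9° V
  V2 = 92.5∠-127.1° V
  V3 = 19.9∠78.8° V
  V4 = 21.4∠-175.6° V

Step 1 — Convert each phasor to rectangular form:
  V1 = 10·(cos(-85.9°) + j·sin(-85.9°)) = 0.715 - j9.974 V
  V2 = 92.5·(cos(-127.1°) + j·sin(-127.1°)) = -55.8 - j73.78 V
  V3 = 19.9·(cos(78.8°) + j·sin(78.8°)) = 3.865 + j19.52 V
  V4 = 21.4·(cos(-175.6°) + j·sin(-175.6°)) = -21.34 - j1.642 V
Step 2 — Sum components: V_total = -72.55 - j65.87 V.
Step 3 — Convert to polar: |V_total| = 98 V, ∠V_total = -137.8°.

V_total = 98∠-137.8° V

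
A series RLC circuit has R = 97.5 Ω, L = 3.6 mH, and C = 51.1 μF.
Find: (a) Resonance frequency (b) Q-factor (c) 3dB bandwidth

Step 1 — Resonance: ω₀ = 1/√(LC) = 1/√(0.0036·5.11e-05) = 2332 rad/s.
Step 2 — f₀ = ω₀/(2π) = 371.1 Hz.
Step 3 — Series Q: Q = ω₀L/R = 2332·0.0036/97.5 = 0.08609.
Step 4 — Bandwidth: Δω = ω₀/Q = 2.708e+04 rad/s; BW = Δω/(2π) = 4310 Hz.

(a) f₀ = 371.1 Hz  (b) Q = 0.08609  (c) BW = 4310 Hz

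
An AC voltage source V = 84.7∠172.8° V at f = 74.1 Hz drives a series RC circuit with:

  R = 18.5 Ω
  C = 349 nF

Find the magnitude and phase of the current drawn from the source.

Step 1 — Angular frequency: ω = 2π·f = 2π·74.1 = 465.6 rad/s.
Step 2 — Component impedances:
  R: Z = R = 18.5 Ω
  C: Z = 1/(jωC) = -j/(ω·C) = 0 - j6154 Ω
Step 3 — Series combination: Z_total = R + C = 18.5 - j6154 Ω = 6154∠-89.8° Ω.
Step 4 — Source phasor: V = 84.7∠172.8° V = -84.03 + j10.62 V.
Step 5 — Ohm's law: I = V / Z_total = (-84.03 + j10.62) / (18.5 - j6154) = -0.001766 - j0.01365 A.
Step 6 — Convert to polar: |I| = 0.01376 A, ∠I = -97.4°.

I = 0.01376∠-97.4° A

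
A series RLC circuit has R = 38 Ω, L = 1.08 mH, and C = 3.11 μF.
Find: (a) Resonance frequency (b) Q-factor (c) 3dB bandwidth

Step 1 — Resonance condition Im(Z)=0 gives ω₀ = 1/√(LC).
Step 2 — ω₀ = 1/√(0.00108·3.11e-06) = 1.725e+04 rad/s.
Step 3 — f₀ = ω₀/(2π) = 2746 Hz.
Step 4 — Series Q: Q = ω₀L/R = 1.725e+04·0.00108/38 = 0.4904.
Step 5 — 3dB bandwidth: Δω = ω₀/Q = 3.519e+04 rad/s; BW = Δω/(2π) = 5600 Hz.

(a) f₀ = 2746 Hz  (b) Q = 0.4904  (c) BW = 5600 Hz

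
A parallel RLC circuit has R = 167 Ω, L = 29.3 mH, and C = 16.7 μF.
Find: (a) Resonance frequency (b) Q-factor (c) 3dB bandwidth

Step 1 — Resonance: ω₀ = 1/√(LC) = 1/√(0.0293·1.67e-05) = 1430 rad/s.
Step 2 — f₀ = ω₀/(2π) = 227.5 Hz.
Step 3 — Parallel Q: Q = R/(ω₀L) = 167/(1430·0.0293) = 3.987.
Step 4 — Bandwidth: Δω = ω₀/Q = 358.6 rad/s; BW = Δω/(2π) = 57.07 Hz.

(a) f₀ = 227.5 Hz  (b) Q = 3.987  (c) BW = 57.07 Hz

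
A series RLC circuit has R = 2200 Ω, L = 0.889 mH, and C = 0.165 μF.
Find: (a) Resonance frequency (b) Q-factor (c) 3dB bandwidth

Step 1 — Resonance condition Im(Z)=0 gives ω₀ = 1/√(LC).
Step 2 — ω₀ = 1/√(0.000889·1.65e-07) = 8.257e+04 rad/s.
Step 3 — f₀ = ω₀/(2π) = 1.314e+04 Hz.
Step 4 — Series Q: Q = ω₀L/R = 8.257e+04·0.000889/2200 = 0.03336.
Step 5 — 3dB bandwidth: Δω = ω₀/Q = 2.475e+06 rad/s; BW = Δω/(2π) = 3.939e+05 Hz.

(a) f₀ = 1.314e+04 Hz  (b) Q = 0.03336  (c) BW = 3.939e+05 Hz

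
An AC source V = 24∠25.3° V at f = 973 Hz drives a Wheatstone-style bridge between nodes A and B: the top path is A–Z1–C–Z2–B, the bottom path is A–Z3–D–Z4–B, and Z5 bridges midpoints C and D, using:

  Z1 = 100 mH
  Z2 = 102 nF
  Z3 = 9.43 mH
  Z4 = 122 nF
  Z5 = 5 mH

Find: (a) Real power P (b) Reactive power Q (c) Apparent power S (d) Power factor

Step 1 — Angular frequency: ω = 2π·f = 2π·973 = 6114 rad/s.
Step 2 — Component impedances:
  Z1: Z = jωL = j·6114·0.1 = 0 + j611.4 Ω
  Z2: Z = 1/(jωC) = -j/(ω·C) = 0 - j1604 Ω
  Z3: Z = jωL = j·6114·0.00943 = 0 + j57.65 Ω
  Z4: Z = 1/(jωC) = -j/(ω·C) = 0 - j1341 Ω
  Z5: Z = jωL = j·6114·0.005 = 0 + j30.57 Ω
Step 3 — Bridge requires nodal analysis (the Z5 bridge couples midpoints C and D, so the two paths cannot be reduced to a simple series/parallel combination). Setting node B to ground and injecting 1 A at node A, the 3-node admittance system at A, C, D solves to V_A = Z_AB = 0 - j673.5 Ω = 673.5∠-90.0° Ω.
Step 4 — Source phasor: V = 24∠25.3° V = 21.7 + j10.26 V.
Step 5 — Current: I = V / Z = -0.01523 + j0.03222 A = 0.03563∠115.3° A.
Step 6 — Complex power: S = V·I* = 0 - j0.8552 VA.
Step 7 — Real power: P = Re(S) = 0 W.
Step 8 — Reactive power: Q = Im(S) = -0.8552 VAR.
Step 9 — Apparent power: |S| = 0.8552 VA.
Step 10 — Power factor: PF = P/|S| = 0 (leading).

(a) P = 0 W  (b) Q = -0.8552 VAR  (c) S = 0.8552 VA  (d) PF = 0 (leading)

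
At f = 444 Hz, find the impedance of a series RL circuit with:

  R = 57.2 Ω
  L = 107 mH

Step 1 — Angular frequency: ω = 2π·f = 2π·444 = 2790 rad/s.
Step 2 — Component impedances:
  R: Z = R = 57.2 Ω
  L: Z = jωL = j·2790·0.107 = 0 + j298.5 Ω
Step 3 — Series combination: Z_total = R + L = 57.2 + j298.5 Ω = 303.9∠79.2° Ω.

Z = 57.2 + j298.5 Ω = 303.9∠79.2° Ω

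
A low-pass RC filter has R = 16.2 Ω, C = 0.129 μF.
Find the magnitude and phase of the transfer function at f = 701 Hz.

Step 1 — Angular frequency: ω = 2π·701 = 4405 rad/s.
Step 2 — Transfer function: H(jω) = 1/(1 + jωRC).
Step 3 — Denominator: 1 + jωRC = 1 + j·4405·16.2·1.29e-07 = 1 + j0.009205.
Step 4 — H = 0.9999 - j0.009204.
Step 5 — Magnitude: |H| = 1 (-0.0 dB); phase: φ = -0.5°.

|H| = 1 (-0.0 dB), φ = -0.5°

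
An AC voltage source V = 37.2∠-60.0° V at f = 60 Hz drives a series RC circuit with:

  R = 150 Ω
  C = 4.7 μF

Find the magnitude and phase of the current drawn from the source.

Step 1 — Angular frequency: ω = 2π·f = 2π·60 = 377 rad/s.
Step 2 — Component impedances:
  R: Z = R = 150 Ω
  C: Z = 1/(jωC) = -j/(ω·C) = 0 - j564.4 Ω
Step 3 — Series combination: Z_total = R + C = 150 - j564.4 Ω = 584∠-75.1° Ω.
Step 4 — Source phasor: V = 37.2∠-60.0° V = 18.6 - j32.22 V.
Step 5 — Ohm's law: I = V / Z_total = (18.6 - j32.22) / (150 - j564.4) = 0.0615 + j0.01661 A.
Step 6 — Convert to polar: |I| = 0.0637 A, ∠I = 15.1°.

I = 0.0637∠15.1° A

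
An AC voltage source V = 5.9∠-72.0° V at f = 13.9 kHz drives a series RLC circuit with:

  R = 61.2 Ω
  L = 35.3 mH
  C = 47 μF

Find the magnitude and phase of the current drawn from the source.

Step 1 — Angular frequency: ω = 2π·f = 2π·1.39e+04 = 8.734e+04 rad/s.
Step 2 — Component impedances:
  R: Z = R = 61.2 Ω
  L: Z = jωL = j·8.734e+04·0.0353 = 0 + j3083 Ω
  C: Z = 1/(jωC) = -j/(ω·C) = 0 - j0.2436 Ω
Step 3 — Series combination: Z_total = R + L + C = 61.2 + j3083 Ω = 3083∠88.9° Ω.
Step 4 — Source phasor: V = 5.9∠-72.0° V = 1.823 - j5.611 V.
Step 5 — Ohm's law: I = V / Z_total = (1.823 - j5.611) / (61.2 + j3083) = -0.001808 - j0.0006273 A.
Step 6 — Convert to polar: |I| = 0.001914 A, ∠I = -160.9°.

I = 0.001914∠-160.9° A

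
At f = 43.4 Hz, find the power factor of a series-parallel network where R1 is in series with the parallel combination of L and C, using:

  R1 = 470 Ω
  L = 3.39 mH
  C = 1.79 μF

Step 1 — Angular frequency: ω = 2π·f = 2π·43.4 = 272.7 rad/s.
Step 2 — Component impedances:
  R1: Z = R = 470 Ω
  L: Z = jωL = j·272.7·0.00339 = 0 + j0.9244 Ω
  C: Z = 1/(jωC) = -j/(ω·C) = 0 - j2049 Ω
Step 3 — Parallel branch: L || C = 1/(1/L + 1/C) = 0 + j0.9248 Ω.
Step 4 — Series with R1: Z_total = R1 + (L || C) = 470 + j0.9248 Ω = 470∠0.1° Ω.
Step 5 — Power factor: PF = cos(φ) = Re(Z)/|Z| = 470/470 = 1.
Step 6 — Type: Im(Z) = 0.9248 ⇒ lagging (phase φ = 0.1°).

PF = 1 (lagging, φ = 0.1°)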